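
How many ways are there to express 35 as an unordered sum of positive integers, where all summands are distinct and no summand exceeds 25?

552

There are 552 such partitions.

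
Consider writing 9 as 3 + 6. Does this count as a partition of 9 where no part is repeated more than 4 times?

The parts sum to 9, and the condition 'no summand is used more than 4 times' holds.

Yes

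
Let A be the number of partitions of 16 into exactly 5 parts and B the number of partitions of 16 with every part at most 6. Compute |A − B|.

Partitions of 16 into exactly 5 parts: 37.
Partitions of 16 with every part at most 6: 136.
|37 − 136| = 99.

99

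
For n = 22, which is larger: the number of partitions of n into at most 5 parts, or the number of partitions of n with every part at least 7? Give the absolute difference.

Partitions of 22 into at most 5 parts: 255.
Partitions of 22 with every part at least 7: 7.
|255 − 7| = 248.

248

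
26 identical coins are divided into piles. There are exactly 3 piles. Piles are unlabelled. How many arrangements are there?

56

There are too many to list fully; the first 12 (by largest part) are:
24,1,1
23,2,1
22,3,1
22,2,2
21,4,1
21,3,2
20,5,1
20,4,2
20,3,3
19,6,1
19,5,2
19,4,3
…and 44 more, for 56 total.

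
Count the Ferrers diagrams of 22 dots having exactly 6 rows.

136

Direct enumeration gives 136 partitions.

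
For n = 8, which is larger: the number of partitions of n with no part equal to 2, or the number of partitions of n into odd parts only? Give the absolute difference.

5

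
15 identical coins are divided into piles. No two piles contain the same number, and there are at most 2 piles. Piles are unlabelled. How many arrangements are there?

Listing the qualifying partitions of 15:
15
14 + 1
13 + 2
12 + 3
11 + 4
10 + 5
9 + 6
8 + 7
That's 8 in total.

8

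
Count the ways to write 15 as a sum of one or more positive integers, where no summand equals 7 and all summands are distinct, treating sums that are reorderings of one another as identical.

22

The partitions of 15 that satisfy the conditions:
15
14,1
13,2
12,3
12,2,1
11,4
11,3,1
10,5
10,4,1
10,3,2
9,6
9,5,1
9,4,2
9,3,2,1
8,6,1
8,5,2
8,4,3
8,4,2,1
6,5,4
6,5,3,1
6,4,3,2
5,4,3,2,1
That's 22 in total.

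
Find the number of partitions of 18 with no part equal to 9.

355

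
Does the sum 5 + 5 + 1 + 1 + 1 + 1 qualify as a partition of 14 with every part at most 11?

Yes

The parts sum to 14, and the condition 'no summand exceeds 11' holds.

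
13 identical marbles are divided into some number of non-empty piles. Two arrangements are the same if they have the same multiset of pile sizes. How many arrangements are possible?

101

Counting exhaustively, 101 partitions satisfy the conditions.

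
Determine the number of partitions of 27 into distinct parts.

192

Counting exhaustively, 192 partitions satisfy the conditions.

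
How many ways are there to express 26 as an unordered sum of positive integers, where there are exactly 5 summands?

A full systematic count gives 221.

221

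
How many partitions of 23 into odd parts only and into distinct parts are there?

9

The partitions of 23 that satisfy the conditions:
23
19,3,1
17,5,1
15,7,1
15,5,3
13,9,1
13,7,3
11,9,3
11,7,5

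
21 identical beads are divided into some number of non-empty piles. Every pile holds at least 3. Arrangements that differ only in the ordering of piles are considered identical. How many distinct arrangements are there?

A partial list (first 12 by largest part):
21
18,3
17,4
16,5
15,6
15,3,3
14,7
14,4,3
13,8
13,5,3
13,4,4
12,9
…and 48 more, for 60 total.

60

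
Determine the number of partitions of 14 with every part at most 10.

128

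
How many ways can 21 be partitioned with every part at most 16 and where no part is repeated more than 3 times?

384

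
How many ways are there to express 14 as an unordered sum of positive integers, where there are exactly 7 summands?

The partitions of 14 that satisfy the conditions:
8+1+1+1+1+1+1
7+2+1+1+1+1+1
6+3+1+1+1+1+1
6+2+2+1+1+1+1
5+4+1+1+1+1+1
5+3+2+1+1+1+1
5+2+2+2+1+1+1
4+4+2+1+1+1+1
4+3+3+1+1+1+1
4+3+2+2+1+1+1
4+2+2+2+2+1+1
3+3+3+2+1+1+1
3+3+2+2+2+1+1
3+2+2+2+2+2+1
2+2+2+2+2+2+2
That's 15 in total.

15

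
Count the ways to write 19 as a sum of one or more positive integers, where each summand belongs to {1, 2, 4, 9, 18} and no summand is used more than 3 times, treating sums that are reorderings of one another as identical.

Enumerating:
18, 1
9, 9, 1
9, 4, 4, 2
9, 4, 4, 1, 1
9, 4, 2, 2, 2
9, 4, 2, 2, 1, 1
4, 4, 4, 2, 2, 2, 1
4, 4, 4, 2, 2, 1, 1, 1

8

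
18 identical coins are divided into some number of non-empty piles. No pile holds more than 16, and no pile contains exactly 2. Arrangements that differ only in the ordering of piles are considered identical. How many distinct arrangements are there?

152

Direct enumeration gives 152 partitions.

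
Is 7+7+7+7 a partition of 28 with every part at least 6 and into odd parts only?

The parts sum to 28, and the condition 'every summand is at least 6' holds; the condition 'every summand is odd' holds.

Yes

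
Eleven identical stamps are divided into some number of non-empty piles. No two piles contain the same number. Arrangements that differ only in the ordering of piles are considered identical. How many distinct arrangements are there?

12

Listing the qualifying partitions of 11:
11
1, 10
2, 9
3, 8
1, 2, 8
4, 7
1, 3, 7
5, 6
1, 4, 6
2, 3, 6
2, 4, 5
1, 2, 3, 5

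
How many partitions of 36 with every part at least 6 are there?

96

A full systematic count gives 96.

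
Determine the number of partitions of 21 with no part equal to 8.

Systematic enumeration (by largest part, then next-largest, …) yields 691.

691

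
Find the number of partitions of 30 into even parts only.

There are 176 such partitions.

176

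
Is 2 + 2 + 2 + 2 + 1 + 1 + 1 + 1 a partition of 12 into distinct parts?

No

The parts sum to 12, and the condition 'all summands are distinct' is violated.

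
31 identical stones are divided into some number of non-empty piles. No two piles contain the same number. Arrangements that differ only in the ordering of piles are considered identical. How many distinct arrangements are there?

340

Systematic enumeration (by largest part, then next-largest, …) yields 340.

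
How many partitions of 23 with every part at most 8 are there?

There are 764 such partitions.

764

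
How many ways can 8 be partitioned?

22

The partitions of 8 that satisfy the conditions:
8
7,1
6,2
6,1,1
5,3
5,2,1
5,1,1,1
4,4
4,3,1
4,2,2
4,2,1,1
4,1,1,1,1
3,3,2
3,3,1,1
3,2,2,1
3,2,1,1,1
3,1,1,1,1,1
2,2,2,2
2,2,2,1,1
2,2,1,1,1,1
2,1,1,1,1,1,1
1,1,1,1,1,1,1,1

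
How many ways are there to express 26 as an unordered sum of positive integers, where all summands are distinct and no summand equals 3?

There are 101 such partitions.

101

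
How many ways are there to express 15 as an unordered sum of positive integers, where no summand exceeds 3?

27

A partial list (first 12 by largest part):
3 + 3 + 3 + 3 + 3
3 + 3 + 3 + 3 + 2 + 1
3 + 3 + 3 + 3 + 1 + 1 + 1
3 + 3 + 3 + 2 + 2 + 2
3 + 3 + 3 + 2 + 2 + 1 + 1
3 + 3 + 3 + 2 + 1 + 1 + 1 + 1
3 + 3 + 3 + 1 + 1 + 1 + 1 + 1 + 1
3 + 3 + 2 + 2 + 2 + 2 + 1
3 + 3 + 2 + 2 + 2 + 1 + 1 + 1
3 + 3 + 2 + 2 + 1 + 1 + 1 + 1 + 1
3 + 3 + 2 + 1 + 1 + 1 + 1 + 1 + 1 + 1
3 + 3 + 1 + 1 + 1 + 1 + 1 + 1 + 1 + 1 + 1
…and 15 more, for 27 total.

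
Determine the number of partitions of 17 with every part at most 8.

Counting exhaustively, 230 partitions satisfy the conditions.

230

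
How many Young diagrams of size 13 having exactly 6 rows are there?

They are:
1,1,1,1,1,8
1,1,1,1,2,7
1,1,1,1,3,6
1,1,1,2,2,6
1,1,1,1,4,5
1,1,1,2,3,5
1,1,2,2,2,5
1,1,1,2,4,4
1,1,1,3,3,4
1,1,2,2,3,4
1,2,2,2,2,4
1,1,2,3,3,3
1,2,2,2,3,3
2,2,2,2,2,3

14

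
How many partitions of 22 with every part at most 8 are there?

Counting exhaustively, 638 partitions satisfy the conditions.

638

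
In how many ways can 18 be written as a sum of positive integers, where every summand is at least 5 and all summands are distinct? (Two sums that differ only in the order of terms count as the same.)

6

The partitions of 18 that satisfy the conditions:
18
13+5
12+6
11+7
10+8
7+6+5
Counting gives 6.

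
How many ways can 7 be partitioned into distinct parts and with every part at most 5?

They are:
2,5
3,4
1,2,4

3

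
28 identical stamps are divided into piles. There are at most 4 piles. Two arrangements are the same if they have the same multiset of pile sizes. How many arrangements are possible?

Counting exhaustively, 249 partitions satisfy the conditions.

249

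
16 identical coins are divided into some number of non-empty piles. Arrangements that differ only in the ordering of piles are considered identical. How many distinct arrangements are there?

There are 231 such partitions.

231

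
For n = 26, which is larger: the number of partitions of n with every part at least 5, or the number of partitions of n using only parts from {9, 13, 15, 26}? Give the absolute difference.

34

Partitions of 26 with every part at least 5: 36.
Partitions of 26 using only parts from {9, 13, 15, 26}: 2.
|36 − 2| = 34.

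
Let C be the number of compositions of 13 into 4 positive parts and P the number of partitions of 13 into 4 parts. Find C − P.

202

Compositions: C(12,3) = 220.
Partitions of 13 into exactly 4 parts: 18.
Difference: 220 − 18 = 202.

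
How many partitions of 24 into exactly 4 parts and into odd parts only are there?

Enumerating:
21,1,1,1
19,3,1,1
17,5,1,1
17,3,3,1
15,7,1,1
15,5,3,1
15,3,3,3
13,9,1,1
13,7,3,1
13,5,5,1
13,5,3,3
11,11,1,1
11,9,3,1
11,7,5,1
11,7,3,3
11,5,5,3
9,9,5,1
9,9,3,3
9,7,7,1
9,7,5,3
9,5,5,5
7,7,7,3
7,7,5,5
That's 23 in total.

23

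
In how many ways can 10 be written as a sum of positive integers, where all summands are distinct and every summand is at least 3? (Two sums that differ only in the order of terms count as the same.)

3

The partitions of 10 that satisfy the conditions:
10
7 + 3
6 + 4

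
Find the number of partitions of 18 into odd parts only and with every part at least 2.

They are:
3 + 15
5 + 13
7 + 11
9 + 9
3 + 3 + 3 + 9
3 + 3 + 5 + 7
3 + 5 + 5 + 5
3 + 3 + 3 + 3 + 3 + 3
That's 8 in total.

8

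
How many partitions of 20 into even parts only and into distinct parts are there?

10

The partitions of 20 that satisfy the conditions:
20
18 + 2
16 + 4
14 + 6
14 + 4 + 2
12 + 8
12 + 6 + 2
10 + 8 + 2
10 + 6 + 4
8 + 6 + 4 + 2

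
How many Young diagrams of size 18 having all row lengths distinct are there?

46

A partial list (first 12 by largest part):
18
17 + 1
16 + 2
15 + 3
15 + 2 + 1
14 + 4
14 + 3 + 1
13 + 5
13 + 4 + 1
13 + 3 + 2
12 + 6
12 + 5 + 1
…and 34 more, for 46 total.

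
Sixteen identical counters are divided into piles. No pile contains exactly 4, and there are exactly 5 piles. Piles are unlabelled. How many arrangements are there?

The partitions of 16 that satisfy the conditions:
12+1+1+1+1
11+2+1+1+1
10+3+1+1+1
10+2+2+1+1
9+3+2+1+1
9+2+2+2+1
8+5+1+1+1
8+3+3+1+1
8+3+2+2+1
8+2+2+2+2
7+6+1+1+1
7+5+2+1+1
7+3+3+2+1
7+3+2+2+2
6+6+2+1+1
6+5+3+1+1
6+5+2+2+1
6+3+3+3+1
6+3+3+2+2
5+5+3+2+1
5+5+2+2+2
5+3+3+3+2
That's 22 in total.

22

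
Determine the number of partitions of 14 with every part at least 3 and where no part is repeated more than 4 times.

13

Enumerating:
14
11, 3
10, 4
9, 5
8, 6
8, 3, 3
7, 7
7, 4, 3
6, 5, 3
6, 4, 4
5, 5, 4
5, 3, 3, 3
4, 4, 3, 3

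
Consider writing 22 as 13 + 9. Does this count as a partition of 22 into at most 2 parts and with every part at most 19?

Yes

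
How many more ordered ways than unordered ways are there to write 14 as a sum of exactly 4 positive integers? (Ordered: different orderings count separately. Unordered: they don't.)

Ordered (compositions into 4 parts): C(13,3) = 286.
Partitions of 14 into exactly 4 parts: 23.
Difference: 286 − 23 = 263.

263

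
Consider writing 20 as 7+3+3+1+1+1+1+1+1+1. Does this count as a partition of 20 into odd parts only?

Yes

The parts sum to 20, and the condition 'every summand is odd' holds.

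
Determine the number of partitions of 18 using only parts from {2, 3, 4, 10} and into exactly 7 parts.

3

They are:
2+2+2+2+2+4+4
2+2+2+2+3+3+4
2+2+2+3+3+3+3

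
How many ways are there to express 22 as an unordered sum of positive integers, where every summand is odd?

A full systematic count gives 89.

89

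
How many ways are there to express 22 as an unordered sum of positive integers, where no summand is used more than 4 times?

628

Enumerating by decreasing first part gives 628 partitions in all.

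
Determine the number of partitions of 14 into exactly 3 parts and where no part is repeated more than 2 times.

16

The partitions of 14 that satisfy the conditions:
12+1+1
11+2+1
10+3+1
10+2+2
9+4+1
9+3+2
8+5+1
8+4+2
8+3+3
7+6+1
7+5+2
7+4+3
6+6+2
6+5+3
6+4+4
5+5+4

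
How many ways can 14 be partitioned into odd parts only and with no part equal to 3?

10

Enumerating:
13 + 1
11 + 1 + 1 + 1
9 + 5
9 + 1 + 1 + 1 + 1 + 1
7 + 7
7 + 5 + 1 + 1
7 + 1 + 1 + 1 + 1 + 1 + 1 + 1
5 + 5 + 1 + 1 + 1 + 1
5 + 1 + 1 + 1 + 1 + 1 + 1 + 1 + 1 + 1
1 + 1 + 1 + 1 + 1 + 1 + 1 + 1 + 1 + 1 + 1 + 1 + 1 + 1
Counting gives 10.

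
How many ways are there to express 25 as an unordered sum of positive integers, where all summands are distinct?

142

Counting exhaustively, 142 partitions satisfy the conditions.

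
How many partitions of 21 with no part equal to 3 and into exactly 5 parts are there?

54

A partial list (first 12 by largest part):
1+1+1+1+17
1+1+1+2+16
1+1+2+2+15
1+1+1+4+14
1+2+2+2+14
1+1+1+5+13
1+1+2+4+13
2+2+2+2+13
1+1+1+6+12
1+1+2+5+12
1+2+2+4+12
1+1+1+7+11
…and 42 more, for 54 total.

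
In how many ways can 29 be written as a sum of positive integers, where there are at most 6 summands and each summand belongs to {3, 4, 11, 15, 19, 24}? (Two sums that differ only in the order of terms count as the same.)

Enumerating:
3+3+4+19
3+11+15
3+3+4+4+15
3+4+11+11
3+3+4+4+4+11

5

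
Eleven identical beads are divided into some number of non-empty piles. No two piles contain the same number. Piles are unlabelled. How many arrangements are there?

Enumerating:
11
10,1
9,2
8,3
8,2,1
7,4
7,3,1
6,5
6,4,1
6,3,2
5,4,2
5,3,2,1
Counting gives 12.

12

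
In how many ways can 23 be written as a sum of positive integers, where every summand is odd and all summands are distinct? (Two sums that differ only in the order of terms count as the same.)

9

The partitions of 23 that satisfy the conditions:
23
19, 3, 1
17, 5, 1
15, 7, 1
15, 5, 3
13, 9, 1
13, 7, 3
11, 9, 3
11, 7, 5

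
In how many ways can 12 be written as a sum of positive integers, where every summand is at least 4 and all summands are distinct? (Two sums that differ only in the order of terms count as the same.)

3

Enumerating:
12
8,4
7,5
That's 3 in total.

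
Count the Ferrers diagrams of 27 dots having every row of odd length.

192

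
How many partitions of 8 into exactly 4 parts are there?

They are:
5 + 1 + 1 + 1
4 + 2 + 1 + 1
3 + 3 + 1 + 1
3 + 2 + 2 + 1
2 + 2 + 2 + 2

5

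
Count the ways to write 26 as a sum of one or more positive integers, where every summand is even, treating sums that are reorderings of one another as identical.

Counting exhaustively, 101 partitions satisfy the conditions.

101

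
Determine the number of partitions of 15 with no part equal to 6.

A full systematic count gives 146.

146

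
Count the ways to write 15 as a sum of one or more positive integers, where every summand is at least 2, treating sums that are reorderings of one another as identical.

There are too many to list fully; the first 12 (by largest part) are:
15
2+13
3+12
4+11
2+2+11
5+10
2+3+10
6+9
2+4+9
3+3+9
2+2+2+9
7+8
…and 29 more, for 41 total.

41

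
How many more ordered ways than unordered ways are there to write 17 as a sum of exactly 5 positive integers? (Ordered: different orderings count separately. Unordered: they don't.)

Ordered (compositions into 5 parts): C(16,4) = 1820.
Unordered (partitions into 5 parts): 47.
Difference: 1820 − 47 = 1773.

1773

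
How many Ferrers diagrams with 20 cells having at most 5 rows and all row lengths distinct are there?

A partial list (first 12 by largest part):
20
19 + 1
18 + 2
17 + 3
17 + 2 + 1
16 + 4
16 + 3 + 1
15 + 5
15 + 4 + 1
15 + 3 + 2
14 + 6
14 + 5 + 1
…and 52 more, for 64 total.

64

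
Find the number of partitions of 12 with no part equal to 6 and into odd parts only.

15

They are:
1 + 11
3 + 9
1 + 1 + 1 + 9
5 + 7
1 + 1 + 3 + 7
1 + 1 + 1 + 1 + 1 + 7
1 + 1 + 5 + 5
1 + 3 + 3 + 5
1 + 1 + 1 + 1 + 3 + 5
1 + 1 + 1 + 1 + 1 + 1 + 1 + 5
3 + 3 + 3 + 3
1 + 1 + 1 + 3 + 3 + 3
1 + 1 + 1 + 1 + 1 + 1 + 3 + 3
1 + 1 + 1 + 1 + 1 + 1 + 1 + 1 + 1 + 3
1 + 1 + 1 + 1 + 1 + 1 + 1 + 1 + 1 + 1 + 1 + 1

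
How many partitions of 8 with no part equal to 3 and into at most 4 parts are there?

10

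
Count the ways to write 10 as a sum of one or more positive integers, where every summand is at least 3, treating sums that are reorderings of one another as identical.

5

The partitions of 10 that satisfy the conditions:
10
3 + 7
4 + 6
5 + 5
3 + 3 + 4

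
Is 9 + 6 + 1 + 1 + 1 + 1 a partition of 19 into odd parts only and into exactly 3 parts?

No

The parts sum to 19, and the condition 'every summand is odd' is violated.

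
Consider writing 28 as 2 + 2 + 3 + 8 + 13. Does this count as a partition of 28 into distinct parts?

The parts sum to 28, and the condition 'all summands are distinct' is violated.

No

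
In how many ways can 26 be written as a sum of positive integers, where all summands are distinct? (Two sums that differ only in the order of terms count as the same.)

165

A full systematic count gives 165.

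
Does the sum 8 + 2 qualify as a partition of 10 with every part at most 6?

The parts sum to 10, and the condition 'no summand exceeds 6' is violated.

No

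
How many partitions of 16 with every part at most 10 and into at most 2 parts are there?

The partitions of 16 that satisfy the conditions:
10+6
9+7
8+8

3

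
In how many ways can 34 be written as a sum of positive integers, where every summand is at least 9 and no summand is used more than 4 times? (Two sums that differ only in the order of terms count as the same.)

18

Listing the qualifying partitions of 34:
34
25 + 9
24 + 10
23 + 11
22 + 12
21 + 13
20 + 14
19 + 15
18 + 16
17 + 17
16 + 9 + 9
15 + 10 + 9
14 + 11 + 9
14 + 10 + 10
13 + 12 + 9
13 + 11 + 10
12 + 12 + 10
12 + 11 + 11
That's 18 in total.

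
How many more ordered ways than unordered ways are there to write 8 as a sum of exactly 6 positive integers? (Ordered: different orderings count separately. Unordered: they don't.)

19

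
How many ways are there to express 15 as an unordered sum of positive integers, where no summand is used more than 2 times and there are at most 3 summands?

26

A partial list (first 12 by largest part):
15
1,14
2,13
1,1,13
3,12
1,2,12
4,11
1,3,11
2,2,11
5,10
1,4,10
2,3,10
…and 14 more, for 26 total.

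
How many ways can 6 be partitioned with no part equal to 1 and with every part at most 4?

Enumerating:
2,4
3,3
2,2,2
Counting gives 3.

3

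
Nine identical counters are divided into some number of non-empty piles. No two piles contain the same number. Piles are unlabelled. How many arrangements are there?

The partitions of 9 that satisfy the conditions:
9
8, 1
7, 2
6, 3
6, 2, 1
5, 4
5, 3, 1
4, 3, 2
That's 8 in total.

8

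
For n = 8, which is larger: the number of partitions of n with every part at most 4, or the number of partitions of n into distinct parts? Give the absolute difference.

Partitions of 8 with every part at most 4: 15.
Partitions of 8 into distinct parts: 6.
|15 − 6| = 9.

9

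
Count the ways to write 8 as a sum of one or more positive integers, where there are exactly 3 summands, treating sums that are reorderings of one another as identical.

5

Enumerating:
6+1+1
5+2+1
4+3+1
4+2+2
3+3+2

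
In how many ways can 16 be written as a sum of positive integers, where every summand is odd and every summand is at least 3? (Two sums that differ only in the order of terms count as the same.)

Enumerating:
13+3
11+5
9+7
7+3+3+3
5+5+3+3
Counting gives 5.

5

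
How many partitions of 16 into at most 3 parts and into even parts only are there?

Listing the qualifying partitions of 16:
16
2+14
4+12
2+2+12
6+10
2+4+10
8+8
2+6+8
4+4+8
4+6+6

10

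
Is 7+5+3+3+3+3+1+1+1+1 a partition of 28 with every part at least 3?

No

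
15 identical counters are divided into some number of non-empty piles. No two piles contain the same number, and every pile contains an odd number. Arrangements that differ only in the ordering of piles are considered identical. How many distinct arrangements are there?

Enumerating:
15
11+3+1
9+5+1
7+5+3

4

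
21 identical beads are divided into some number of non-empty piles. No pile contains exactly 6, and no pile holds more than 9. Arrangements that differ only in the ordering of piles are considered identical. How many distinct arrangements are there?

441

Counting exhaustively, 441 partitions satisfy the conditions.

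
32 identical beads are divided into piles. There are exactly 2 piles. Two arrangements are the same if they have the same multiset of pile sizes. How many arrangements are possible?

The partitions of 32 that satisfy the conditions:
31+1
30+2
29+3
28+4
27+5
26+6
25+7
24+8
23+9
22+10
21+11
20+12
19+13
18+14
17+15
16+16
Counting gives 16.

16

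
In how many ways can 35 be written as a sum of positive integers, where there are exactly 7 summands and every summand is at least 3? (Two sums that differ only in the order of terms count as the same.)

105

Counting exhaustively, 105 partitions satisfy the conditions.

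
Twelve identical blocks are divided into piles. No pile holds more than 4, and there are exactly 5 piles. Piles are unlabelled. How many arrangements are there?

6

They are:
4, 4, 2, 1, 1
4, 3, 3, 1, 1
4, 3, 2, 2, 1
4, 2, 2, 2, 2
3, 3, 3, 2, 1
3, 3, 2, 2, 2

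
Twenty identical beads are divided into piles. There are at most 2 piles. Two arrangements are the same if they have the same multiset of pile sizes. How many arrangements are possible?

11

Listing the qualifying partitions of 20:
20
1+19
2+18
3+17
4+16
5+15
6+14
7+13
8+12
9+11
10+10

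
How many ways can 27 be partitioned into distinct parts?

Systematic enumeration (by largest part, then next-largest, …) yields 192.

192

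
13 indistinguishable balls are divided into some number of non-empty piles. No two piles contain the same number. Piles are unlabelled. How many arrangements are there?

The partitions of 13 that satisfy the conditions:
13
12, 1
11, 2
10, 3
10, 2, 1
9, 4
9, 3, 1
8, 5
8, 4, 1
8, 3, 2
7, 6
7, 5, 1
7, 4, 2
7, 3, 2, 1
6, 5, 2
6, 4, 3
6, 4, 2, 1
5, 4, 3, 1
Counting gives 18.

18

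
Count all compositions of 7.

64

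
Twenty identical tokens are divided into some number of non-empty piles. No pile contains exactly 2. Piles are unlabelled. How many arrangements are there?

242

Enumerating by decreasing first part gives 242 partitions in all.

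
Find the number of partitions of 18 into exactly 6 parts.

58

A partial list (first 12 by largest part):
13,1,1,1,1,1
12,2,1,1,1,1
11,3,1,1,1,1
11,2,2,1,1,1
10,4,1,1,1,1
10,3,2,1,1,1
10,2,2,2,1,1
9,5,1,1,1,1
9,4,2,1,1,1
9,3,3,1,1,1
9,3,2,2,1,1
9,2,2,2,2,1
…and 46 more, for 58 total.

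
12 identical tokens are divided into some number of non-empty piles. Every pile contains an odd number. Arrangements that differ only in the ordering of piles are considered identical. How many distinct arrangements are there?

15

The partitions of 12 that satisfy the conditions:
11 + 1
9 + 3
9 + 1 + 1 + 1
7 + 5
7 + 3 + 1 + 1
7 + 1 + 1 + 1 + 1 + 1
5 + 5 + 1 + 1
5 + 3 + 3 + 1
5 + 3 + 1 + 1 + 1 + 1
5 + 1 + 1 + 1 + 1 + 1 + 1 + 1
3 + 3 + 3 + 3
3 + 3 + 3 + 1 + 1 + 1
3 + 3 + 1 + 1 + 1 + 1 + 1 + 1
3 + 1 + 1 + 1 + 1 + 1 + 1 + 1 + 1 + 1
1 + 1 + 1 + 1 + 1 + 1 + 1 + 1 + 1 + 1 + 1 + 1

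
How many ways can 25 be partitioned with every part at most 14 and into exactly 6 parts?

Direct enumeration gives 216 partitions.

216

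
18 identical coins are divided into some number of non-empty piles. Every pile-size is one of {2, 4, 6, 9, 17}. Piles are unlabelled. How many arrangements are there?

They are:
9,9
6,6,6
6,6,4,2
6,6,2,2,2
6,4,4,4
6,4,4,2,2
6,4,2,2,2,2
6,2,2,2,2,2,2
4,4,4,4,2
4,4,4,2,2,2
4,4,2,2,2,2,2
4,2,2,2,2,2,2,2
2,2,2,2,2,2,2,2,2
Counting gives 13.

13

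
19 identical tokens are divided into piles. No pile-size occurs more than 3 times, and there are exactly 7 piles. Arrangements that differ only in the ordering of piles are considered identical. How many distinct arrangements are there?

There are too many to list fully; the first 12 (by largest part) are:
10+2+2+2+1+1+1
9+3+2+2+1+1+1
8+4+2+2+1+1+1
8+3+3+2+1+1+1
8+3+2+2+2+1+1
7+5+2+2+1+1+1
7+4+3+2+1+1+1
7+4+2+2+2+1+1
7+3+3+3+1+1+1
7+3+3+2+2+1+1
6+6+2+2+1+1+1
6+5+3+2+1+1+1
…and 19 more, for 31 total.

31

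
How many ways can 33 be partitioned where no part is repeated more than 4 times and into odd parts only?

194

Systematic enumeration (by largest part, then next-largest, …) yields 194.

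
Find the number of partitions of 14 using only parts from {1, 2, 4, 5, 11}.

35

There are too many to list fully; the first 12 (by largest part) are:
1,2,11
1,1,1,11
4,5,5
2,2,5,5
1,1,2,5,5
1,1,1,1,5,5
1,4,4,5
1,2,2,4,5
1,1,1,2,4,5
1,1,1,1,1,4,5
1,2,2,2,2,5
1,1,1,2,2,2,5
…and 23 more, for 35 total.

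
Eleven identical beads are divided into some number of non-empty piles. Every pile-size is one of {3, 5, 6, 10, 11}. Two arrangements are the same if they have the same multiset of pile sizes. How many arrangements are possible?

Listing the qualifying partitions of 11:
11
6, 5
5, 3, 3
That's 3 in total.

3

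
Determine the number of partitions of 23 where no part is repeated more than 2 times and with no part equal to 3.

186

Counting exhaustively, 186 partitions satisfy the conditions.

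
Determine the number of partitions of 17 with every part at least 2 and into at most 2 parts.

They are:
17
15, 2
14, 3
13, 4
12, 5
11, 6
10, 7
9, 8
Counting gives 8.

8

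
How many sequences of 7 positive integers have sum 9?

28

A composition of 9 into 7 positive parts is chosen by placing 6 dividers among the 8 gaps between 9 units: C(8,6) = 28.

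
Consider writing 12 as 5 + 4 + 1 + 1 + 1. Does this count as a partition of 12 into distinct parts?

No

The parts sum to 12, and the condition 'all summands are distinct' is violated.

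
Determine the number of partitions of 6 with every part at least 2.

They are:
6
2+4
3+3
2+2+2

4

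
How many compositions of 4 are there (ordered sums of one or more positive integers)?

8

Each of the 3 gaps between 4 units is either a break or not: 2^3 = 8.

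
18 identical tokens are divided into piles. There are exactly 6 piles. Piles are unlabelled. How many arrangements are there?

58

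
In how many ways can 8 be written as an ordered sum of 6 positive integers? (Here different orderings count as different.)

A composition of 8 into 6 positive parts is chosen by placing 5 dividers among the 7 gaps between 8 units: C(7,5) = 21.

21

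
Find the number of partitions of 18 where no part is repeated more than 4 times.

262

There are 262 such partitions.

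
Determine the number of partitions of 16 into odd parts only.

There are too many to list fully; the first 12 (by largest part) are:
15+1
13+3
13+1+1+1
11+5
11+3+1+1
11+1+1+1+1+1
9+7
9+5+1+1
9+3+3+1
9+3+1+1+1+1
9+1+1+1+1+1+1+1
7+7+1+1
…and 20 more, for 32 total.

32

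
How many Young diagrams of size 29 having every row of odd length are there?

Systematic enumeration (by largest part, then next-largest, …) yields 256.

256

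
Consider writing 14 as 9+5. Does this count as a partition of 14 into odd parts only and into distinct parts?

Yes

The parts sum to 14, and the condition 'every summand is odd' holds; the condition 'all summands are distinct' holds.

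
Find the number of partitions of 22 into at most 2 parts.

12

Enumerating:
22
21,1
20,2
19,3
18,4
17,5
16,6
15,7
14,8
13,9
12,10
11,11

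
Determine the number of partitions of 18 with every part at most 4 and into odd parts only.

The partitions of 18 that satisfy the conditions:
3, 3, 3, 3, 3, 3
3, 3, 3, 3, 3, 1, 1, 1
3, 3, 3, 3, 1, 1, 1, 1, 1, 1
3, 3, 3, 1, 1, 1, 1, 1, 1, 1, 1, 1
3, 3, 1, 1, 1, 1, 1, 1, 1, 1, 1, 1, 1, 1
3, 1, 1, 1, 1, 1, 1, 1, 1, 1, 1, 1, 1, 1, 1, 1
1, 1, 1, 1, 1, 1, 1, 1, 1, 1, 1, 1, 1, 1, 1, 1, 1, 1

7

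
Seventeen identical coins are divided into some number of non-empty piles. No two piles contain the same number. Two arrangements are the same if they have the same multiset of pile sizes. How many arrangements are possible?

38

There are too many to list fully; the first 12 (by largest part) are:
17
16 + 1
15 + 2
14 + 3
14 + 2 + 1
13 + 4
13 + 3 + 1
12 + 5
12 + 4 + 1
12 + 3 + 2
11 + 6
11 + 5 + 1
…and 26 more, for 38 total.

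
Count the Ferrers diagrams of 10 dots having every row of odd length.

10

Enumerating:
9, 1
7, 3
7, 1, 1, 1
5, 5
5, 3, 1, 1
5, 1, 1, 1, 1, 1
3, 3, 3, 1
3, 3, 1, 1, 1, 1
3, 1, 1, 1, 1, 1, 1, 1
1, 1, 1, 1, 1, 1, 1, 1, 1, 1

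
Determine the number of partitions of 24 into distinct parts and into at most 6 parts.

122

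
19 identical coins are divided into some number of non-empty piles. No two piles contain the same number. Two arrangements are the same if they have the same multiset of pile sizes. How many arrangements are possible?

54

A partial list (first 12 by largest part):
19
18 + 1
17 + 2
16 + 3
16 + 2 + 1
15 + 4
15 + 3 + 1
14 + 5
14 + 4 + 1
14 + 3 + 2
13 + 6
13 + 5 + 1
…and 42 more, for 54 total.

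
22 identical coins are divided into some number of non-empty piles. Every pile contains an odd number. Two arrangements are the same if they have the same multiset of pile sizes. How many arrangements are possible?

89

There are 89 such partitions.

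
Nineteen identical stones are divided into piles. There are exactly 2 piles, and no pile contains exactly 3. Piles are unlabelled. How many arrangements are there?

8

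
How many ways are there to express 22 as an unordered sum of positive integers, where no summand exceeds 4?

There are 136 such partitions.

136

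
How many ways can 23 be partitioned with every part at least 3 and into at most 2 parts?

Listing the qualifying partitions of 23:
23
20, 3
19, 4
18, 5
17, 6
16, 7
15, 8
14, 9
13, 10
12, 11
That's 10 in total.

10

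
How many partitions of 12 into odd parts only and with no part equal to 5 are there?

They are:
11+1
9+3
9+1+1+1
7+3+1+1
7+1+1+1+1+1
3+3+3+3
3+3+3+1+1+1
3+3+1+1+1+1+1+1
3+1+1+1+1+1+1+1+1+1
1+1+1+1+1+1+1+1+1+1+1+1
That's 10 in total.

10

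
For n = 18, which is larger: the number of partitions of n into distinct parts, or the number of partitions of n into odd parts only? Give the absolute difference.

0

Partitions of 18 into distinct parts: 46.
Partitions of 18 into odd parts only: 46.
|46 − 46| = 0.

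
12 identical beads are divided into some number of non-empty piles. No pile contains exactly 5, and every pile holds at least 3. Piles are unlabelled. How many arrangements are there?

7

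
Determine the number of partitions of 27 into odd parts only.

Counting exhaustively, 192 partitions satisfy the conditions.

192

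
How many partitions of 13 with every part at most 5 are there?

A partial list (first 12 by largest part):
3 + 5 + 5
1 + 2 + 5 + 5
1 + 1 + 1 + 5 + 5
4 + 4 + 5
1 + 3 + 4 + 5
2 + 2 + 4 + 5
1 + 1 + 2 + 4 + 5
1 + 1 + 1 + 1 + 4 + 5
2 + 3 + 3 + 5
1 + 1 + 3 + 3 + 5
1 + 2 + 2 + 3 + 5
1 + 1 + 1 + 2 + 3 + 5
…and 45 more, for 57 total.

57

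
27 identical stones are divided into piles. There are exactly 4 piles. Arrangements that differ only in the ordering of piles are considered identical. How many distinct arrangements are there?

150

Systematic enumeration (by largest part, then next-largest, …) yields 150.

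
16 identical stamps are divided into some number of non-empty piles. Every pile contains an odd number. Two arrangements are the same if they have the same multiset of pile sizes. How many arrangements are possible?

32

A partial list (first 12 by largest part):
15+1
13+3
13+1+1+1
11+5
11+3+1+1
11+1+1+1+1+1
9+7
9+5+1+1
9+3+3+1
9+3+1+1+1+1
9+1+1+1+1+1+1+1
7+7+1+1
…and 20 more, for 32 total.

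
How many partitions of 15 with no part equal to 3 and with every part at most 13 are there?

Counting exhaustively, 97 partitions satisfy the conditions.

97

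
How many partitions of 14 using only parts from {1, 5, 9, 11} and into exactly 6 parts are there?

They are:
9,1,1,1,1,1
5,5,1,1,1,1

2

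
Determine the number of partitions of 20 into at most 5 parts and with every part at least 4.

The partitions of 20 that satisfy the conditions:
20
4,16
5,15
6,14
7,13
8,12
4,4,12
9,11
4,5,11
10,10
4,6,10
5,5,10
4,7,9
5,6,9
4,8,8
5,7,8
6,6,8
4,4,4,8
6,7,7
4,4,5,7
4,4,6,6
4,5,5,6
5,5,5,5
4,4,4,4,4
That's 24 in total.

24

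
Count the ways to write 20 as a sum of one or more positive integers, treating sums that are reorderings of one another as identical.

627

Counting exhaustively, 627 partitions satisfy the conditions.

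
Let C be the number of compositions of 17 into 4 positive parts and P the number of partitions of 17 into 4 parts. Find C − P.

521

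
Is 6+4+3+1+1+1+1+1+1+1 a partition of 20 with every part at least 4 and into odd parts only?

No

The parts sum to 20, and the condition 'every summand is at least 4' is violated.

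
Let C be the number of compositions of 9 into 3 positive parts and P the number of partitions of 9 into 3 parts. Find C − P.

Ordered (compositions into 3 parts): C(8,2) = 28.
Partitions of 9 into exactly 3 parts: 7.
Difference: 28 − 7 = 21.

21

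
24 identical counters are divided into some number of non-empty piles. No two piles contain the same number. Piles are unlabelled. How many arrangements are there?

122

Direct enumeration gives 122 partitions.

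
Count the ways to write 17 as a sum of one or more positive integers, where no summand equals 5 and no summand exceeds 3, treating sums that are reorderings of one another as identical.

33

There are too many to list fully; the first 12 (by largest part) are:
3, 3, 3, 3, 3, 2
3, 3, 3, 3, 3, 1, 1
3, 3, 3, 3, 2, 2, 1
3, 3, 3, 3, 2, 1, 1, 1
3, 3, 3, 3, 1, 1, 1, 1, 1
3, 3, 3, 2, 2, 2, 2
3, 3, 3, 2, 2, 2, 1, 1
3, 3, 3, 2, 2, 1, 1, 1, 1
3, 3, 3, 2, 1, 1, 1, 1, 1, 1
3, 3, 3, 1, 1, 1, 1, 1, 1, 1, 1
3, 3, 2, 2, 2, 2, 2, 1
3, 3, 2, 2, 2, 2, 1, 1, 1
…and 21 more, for 33 total.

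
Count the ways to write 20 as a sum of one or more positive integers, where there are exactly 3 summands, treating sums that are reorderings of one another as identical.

33

A partial list (first 12 by largest part):
1,1,18
1,2,17
1,3,16
2,2,16
1,4,15
2,3,15
1,5,14
2,4,14
3,3,14
1,6,13
2,5,13
3,4,13
…and 21 more, for 33 total.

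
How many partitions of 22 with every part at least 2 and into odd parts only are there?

13

They are:
19+3
17+5
15+7
13+9
13+3+3+3
11+11
11+5+3+3
9+7+3+3
9+5+5+3
7+7+5+3
7+5+5+5
7+3+3+3+3+3
5+5+3+3+3+3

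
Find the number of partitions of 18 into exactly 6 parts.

There are too many to list fully; the first 12 (by largest part) are:
13+1+1+1+1+1
12+2+1+1+1+1
11+3+1+1+1+1
11+2+2+1+1+1
10+4+1+1+1+1
10+3+2+1+1+1
10+2+2+2+1+1
9+5+1+1+1+1
9+4+2+1+1+1
9+3+3+1+1+1
9+3+2+2+1+1
9+2+2+2+2+1
…and 46 more, for 58 total.

58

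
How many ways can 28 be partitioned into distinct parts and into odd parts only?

16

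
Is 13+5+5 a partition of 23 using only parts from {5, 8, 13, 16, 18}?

The parts sum to 23, and the condition 'each summand belongs to {5, 8, 13, 16, 18}' holds.

Yes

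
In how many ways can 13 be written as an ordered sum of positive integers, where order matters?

4096

There are 12 gaps and each independently is a cut or not, giving 2^12 = 4096.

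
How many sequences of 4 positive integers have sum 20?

Equivalently, choose which 3 of the 19 gaps become plus signs: C(19,3) = 969.

969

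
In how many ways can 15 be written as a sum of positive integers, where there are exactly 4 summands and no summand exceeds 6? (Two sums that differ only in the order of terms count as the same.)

They are:
1, 2, 6, 6
1, 3, 5, 6
2, 2, 5, 6
1, 4, 4, 6
2, 3, 4, 6
3, 3, 3, 6
1, 4, 5, 5
2, 3, 5, 5
2, 4, 4, 5
3, 3, 4, 5
3, 4, 4, 4

11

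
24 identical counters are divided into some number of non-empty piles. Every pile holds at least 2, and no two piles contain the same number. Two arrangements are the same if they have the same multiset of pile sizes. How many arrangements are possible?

There are too many to list fully; the first 12 (by largest part) are:
24
2,22
3,21
4,20
5,19
2,3,19
6,18
2,4,18
7,17
2,5,17
3,4,17
8,16
…and 54 more, for 66 total.

66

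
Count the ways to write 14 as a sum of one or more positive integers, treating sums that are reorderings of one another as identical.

A full systematic count gives 135.

135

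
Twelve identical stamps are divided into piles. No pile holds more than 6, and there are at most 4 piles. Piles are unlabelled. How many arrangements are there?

18

Enumerating:
6+6
6+5+1
6+4+2
6+4+1+1
6+3+3
6+3+2+1
6+2+2+2
5+5+2
5+5+1+1
5+4+3
5+4+2+1
5+3+3+1
5+3+2+2
4+4+4
4+4+3+1
4+4+2+2
4+3+3+2
3+3+3+3
Counting gives 18.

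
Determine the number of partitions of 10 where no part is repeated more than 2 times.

They are:
10
9+1
8+2
8+1+1
7+3
7+2+1
6+4
6+3+1
6+2+2
6+2+1+1
5+5
5+4+1
5+3+2
5+3+1+1
5+2+2+1
4+4+2
4+4+1+1
4+3+3
4+3+2+1
4+2+2+1+1
3+3+2+2
3+3+2+1+1

22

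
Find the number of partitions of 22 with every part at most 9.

732

Systematic enumeration (by largest part, then next-largest, …) yields 732.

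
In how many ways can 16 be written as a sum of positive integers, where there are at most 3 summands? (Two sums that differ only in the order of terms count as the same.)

There are too many to list fully; the first 12 (by largest part) are:
16
1, 15
2, 14
1, 1, 14
3, 13
1, 2, 13
4, 12
1, 3, 12
2, 2, 12
5, 11
1, 4, 11
2, 3, 11
…and 18 more, for 30 total.

30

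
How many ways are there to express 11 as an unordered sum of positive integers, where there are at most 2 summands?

6

The partitions of 11 that satisfy the conditions:
11
10 + 1
9 + 2
8 + 3
7 + 4
6 + 5
Counting gives 6.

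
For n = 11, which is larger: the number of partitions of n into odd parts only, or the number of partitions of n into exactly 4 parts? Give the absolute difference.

Partitions of 11 into odd parts only: 12.
Partitions of 11 into exactly 4 parts: 11.
|12 − 11| = 1.

1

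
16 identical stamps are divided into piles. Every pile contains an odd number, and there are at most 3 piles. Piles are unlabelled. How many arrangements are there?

4

Listing the qualifying partitions of 16:
15 + 1
13 + 3
11 + 5
9 + 7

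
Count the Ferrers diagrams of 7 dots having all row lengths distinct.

5

They are:
7
1+6
2+5
3+4
1+2+4
Counting gives 5.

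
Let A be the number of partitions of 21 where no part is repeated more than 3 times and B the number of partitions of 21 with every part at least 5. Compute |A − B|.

Partitions of 21 where no part is repeated more than 3 times: 395.
Partitions of 21 with every part at least 5: 15.
|395 − 15| = 380.

380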